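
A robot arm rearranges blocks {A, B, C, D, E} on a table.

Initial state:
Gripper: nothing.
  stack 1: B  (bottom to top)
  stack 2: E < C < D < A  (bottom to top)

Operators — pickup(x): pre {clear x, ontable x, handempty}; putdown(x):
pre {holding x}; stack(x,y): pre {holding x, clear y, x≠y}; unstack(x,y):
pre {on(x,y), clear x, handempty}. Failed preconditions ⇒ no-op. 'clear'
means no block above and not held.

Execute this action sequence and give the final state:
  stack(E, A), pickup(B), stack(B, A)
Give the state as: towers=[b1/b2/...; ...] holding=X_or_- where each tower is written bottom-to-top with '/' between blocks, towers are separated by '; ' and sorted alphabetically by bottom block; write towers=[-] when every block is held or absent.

step 1 (stack(E, A)) [no-op]: towers=[B; E/C/D/A] holding=-
step 2 (pickup(B)): towers=[E/C/D/A] holding=B
step 3 (stack(B, A)): towers=[E/C/D/A/B] holding=-

towers=[E/C/D/A/B] holding=-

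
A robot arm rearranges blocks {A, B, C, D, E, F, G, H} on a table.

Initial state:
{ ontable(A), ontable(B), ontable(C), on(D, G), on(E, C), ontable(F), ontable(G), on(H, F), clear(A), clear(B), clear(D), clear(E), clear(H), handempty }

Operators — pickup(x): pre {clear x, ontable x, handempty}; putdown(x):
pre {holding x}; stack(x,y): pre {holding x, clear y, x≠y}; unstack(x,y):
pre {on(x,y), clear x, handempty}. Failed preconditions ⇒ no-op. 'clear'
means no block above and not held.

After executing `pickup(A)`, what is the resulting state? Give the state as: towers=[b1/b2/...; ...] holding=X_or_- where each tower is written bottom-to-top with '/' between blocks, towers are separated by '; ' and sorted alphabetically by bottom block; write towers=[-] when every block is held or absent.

before: towers=[A; B; C/E; F/H; G/D] holding=-
pre[pickup(A)]: clear(A) yes, ontable(A) yes, handempty yes
all met → apply pickup(A)
after:  towers=[B; C/E; F/H; G/D] holding=A

towers=[B; C/E; F/H; G/D] holding=A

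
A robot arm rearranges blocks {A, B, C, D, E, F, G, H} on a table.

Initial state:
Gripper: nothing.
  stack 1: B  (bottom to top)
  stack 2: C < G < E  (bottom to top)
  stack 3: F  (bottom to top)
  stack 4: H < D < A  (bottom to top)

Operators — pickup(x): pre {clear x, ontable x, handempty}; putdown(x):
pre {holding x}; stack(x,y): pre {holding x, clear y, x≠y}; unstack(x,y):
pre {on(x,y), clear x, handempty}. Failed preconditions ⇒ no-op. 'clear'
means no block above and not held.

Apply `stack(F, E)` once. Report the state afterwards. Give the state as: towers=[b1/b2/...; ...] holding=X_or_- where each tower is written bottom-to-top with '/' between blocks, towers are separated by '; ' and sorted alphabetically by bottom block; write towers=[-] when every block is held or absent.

before: towers=[B; C/G/E; F; H/D/A] holding=-
pre[stack(F, E)]: holding(F) no, clear(E) yes, F≠E yes
holding(F) unmet → stack(F, E) is a no-op
after:  towers=[B; C/G/E; F; H/D/A] holding=-

towers=[B; C/G/E; F; H/D/A] holding=-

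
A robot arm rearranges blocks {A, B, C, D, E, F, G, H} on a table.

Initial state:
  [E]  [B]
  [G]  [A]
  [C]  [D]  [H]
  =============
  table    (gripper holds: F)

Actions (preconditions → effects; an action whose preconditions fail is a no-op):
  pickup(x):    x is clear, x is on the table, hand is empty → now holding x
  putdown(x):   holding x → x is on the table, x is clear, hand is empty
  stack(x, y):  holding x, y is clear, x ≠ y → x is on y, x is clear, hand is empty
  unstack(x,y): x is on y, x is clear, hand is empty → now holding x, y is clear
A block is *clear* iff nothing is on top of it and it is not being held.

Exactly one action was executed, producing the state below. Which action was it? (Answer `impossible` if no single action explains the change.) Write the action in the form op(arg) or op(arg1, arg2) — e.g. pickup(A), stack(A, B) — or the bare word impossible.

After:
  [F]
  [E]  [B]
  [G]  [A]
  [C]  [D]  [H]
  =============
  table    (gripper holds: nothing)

target: towers=[C/G/E/F; D/A/B; H] holding=-
        putdown(F) → towers=[C/G/E; D/A/B; F; H] holding=-
       stack(F, E) → towers=[C/G/E/F; D/A/B; H] holding=-  ← match
       stack(F, H) → towers=[C/G/E; D/A/B; H/F] holding=-
       stack(F, B) → towers=[C/G/E; D/A/B/F; H] holding=-

stack(F, E)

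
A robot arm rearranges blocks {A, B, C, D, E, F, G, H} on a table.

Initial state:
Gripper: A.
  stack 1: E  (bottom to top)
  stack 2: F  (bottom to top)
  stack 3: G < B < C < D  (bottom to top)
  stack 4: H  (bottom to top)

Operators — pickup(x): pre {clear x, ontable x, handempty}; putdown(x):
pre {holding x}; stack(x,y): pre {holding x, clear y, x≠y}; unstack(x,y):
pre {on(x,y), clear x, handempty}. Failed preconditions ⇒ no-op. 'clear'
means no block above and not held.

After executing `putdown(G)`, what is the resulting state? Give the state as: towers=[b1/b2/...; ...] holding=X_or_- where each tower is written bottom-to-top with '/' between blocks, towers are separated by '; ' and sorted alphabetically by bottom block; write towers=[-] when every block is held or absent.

before: towers=[E; F; G/B/C/D; H] holding=A
pre[putdown(G)]: holding(G) fail
holding(G) unmet → putdown(G) is a no-op
after:  towers=[E; F; G/B/C/D; H] holding=A

towers=[E; F; G/B/C/D; H] holding=A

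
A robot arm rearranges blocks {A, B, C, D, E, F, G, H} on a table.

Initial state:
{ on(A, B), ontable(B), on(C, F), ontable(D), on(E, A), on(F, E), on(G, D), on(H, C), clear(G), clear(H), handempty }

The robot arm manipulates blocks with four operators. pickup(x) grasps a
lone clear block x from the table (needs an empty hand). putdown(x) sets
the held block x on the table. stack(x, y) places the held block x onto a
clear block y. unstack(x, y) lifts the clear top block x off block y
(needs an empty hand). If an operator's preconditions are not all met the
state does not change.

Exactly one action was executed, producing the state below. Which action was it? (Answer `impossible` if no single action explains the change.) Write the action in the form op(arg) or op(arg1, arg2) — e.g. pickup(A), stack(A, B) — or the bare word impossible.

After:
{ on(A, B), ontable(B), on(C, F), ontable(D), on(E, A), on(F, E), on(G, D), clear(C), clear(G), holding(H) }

unstack(H, C)

target: towers=[B/A/E/F/C; D/G] holding=H
     unstack(G, D) → towers=[B/A/E/F/C/H; D] holding=G
     unstack(H, C) → towers=[B/A/E/F/C; D/G] holding=H  ← match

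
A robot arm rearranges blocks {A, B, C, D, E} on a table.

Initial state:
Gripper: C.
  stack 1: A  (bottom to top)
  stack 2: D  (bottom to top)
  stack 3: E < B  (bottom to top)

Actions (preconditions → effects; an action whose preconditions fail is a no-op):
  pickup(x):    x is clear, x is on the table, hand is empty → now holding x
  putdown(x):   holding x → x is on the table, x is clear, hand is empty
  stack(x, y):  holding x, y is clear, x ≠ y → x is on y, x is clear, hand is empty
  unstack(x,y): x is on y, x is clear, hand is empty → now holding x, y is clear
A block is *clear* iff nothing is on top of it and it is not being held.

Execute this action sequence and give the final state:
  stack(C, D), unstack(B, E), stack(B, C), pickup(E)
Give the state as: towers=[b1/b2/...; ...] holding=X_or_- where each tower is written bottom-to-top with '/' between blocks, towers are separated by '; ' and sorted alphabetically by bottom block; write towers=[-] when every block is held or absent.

towers=[A; D/C/B] holding=E

step 1 (stack(C, D)): towers=[A; D/C; E/B] holding=-
step 2 (unstack(B, E)): towers=[A; D/C; E] holding=B
step 3 (stack(B, C)): towers=[A; D/C/B; E] holding=-
step 4 (pickup(E)): towers=[A; D/C/B] holding=E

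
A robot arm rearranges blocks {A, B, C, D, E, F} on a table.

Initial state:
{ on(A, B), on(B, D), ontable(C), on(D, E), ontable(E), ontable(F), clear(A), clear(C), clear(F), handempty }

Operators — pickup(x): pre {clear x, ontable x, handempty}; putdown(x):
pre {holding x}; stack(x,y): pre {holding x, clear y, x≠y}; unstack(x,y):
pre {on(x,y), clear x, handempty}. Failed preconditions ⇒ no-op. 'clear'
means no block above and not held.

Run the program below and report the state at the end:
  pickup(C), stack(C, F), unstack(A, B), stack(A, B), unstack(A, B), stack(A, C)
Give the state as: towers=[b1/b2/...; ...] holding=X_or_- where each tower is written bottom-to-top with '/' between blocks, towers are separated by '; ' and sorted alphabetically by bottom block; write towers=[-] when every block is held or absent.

step 1 (pickup(C)): towers=[E/D/B/A; F] holding=C
step 2 (stack(C, F)): towers=[E/D/B/A; F/C] holding=-
step 3 (unstack(A, B)): towers=[E/D/B; F/C] holding=A
step 4 (stack(A, B)): towers=[E/D/B/A; F/C] holding=-
step 5 (unstack(A, B)): towers=[E/D/B; F/C] holding=A
step 6 (stack(A, C)): towers=[E/D/B; F/C/A] holding=-

towers=[E/D/B; F/C/A] holding=-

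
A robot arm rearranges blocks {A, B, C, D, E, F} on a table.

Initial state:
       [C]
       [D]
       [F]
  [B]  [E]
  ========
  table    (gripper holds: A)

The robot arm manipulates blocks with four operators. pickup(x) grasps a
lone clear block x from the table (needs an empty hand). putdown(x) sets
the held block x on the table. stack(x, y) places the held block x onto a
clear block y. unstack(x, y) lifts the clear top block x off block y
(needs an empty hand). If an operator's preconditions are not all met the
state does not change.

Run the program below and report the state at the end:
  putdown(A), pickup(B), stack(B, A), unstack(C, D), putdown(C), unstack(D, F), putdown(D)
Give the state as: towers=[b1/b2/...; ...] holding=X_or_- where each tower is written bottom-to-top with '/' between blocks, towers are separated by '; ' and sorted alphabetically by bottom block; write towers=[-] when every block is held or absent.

towers=[A/B; C; D; E/F] holding=-

step 1 (putdown(A)): towers=[A; B; E/F/D/C] holding=-
step 2 (pickup(B)): towers=[A; E/F/D/C] holding=B
step 3 (stack(B, A)): towers=[A/B; E/F/D/C] holding=-
step 4 (unstack(C, D)): towers=[A/B; E/F/D] holding=C
step 5 (putdown(C)): towers=[A/B; C; E/F/D] holding=-
step 6 (unstack(D, F)): towers=[A/B; C; E/F] holding=D
step 7 (putdown(D)): towers=[A/B; C; D; E/F] holding=-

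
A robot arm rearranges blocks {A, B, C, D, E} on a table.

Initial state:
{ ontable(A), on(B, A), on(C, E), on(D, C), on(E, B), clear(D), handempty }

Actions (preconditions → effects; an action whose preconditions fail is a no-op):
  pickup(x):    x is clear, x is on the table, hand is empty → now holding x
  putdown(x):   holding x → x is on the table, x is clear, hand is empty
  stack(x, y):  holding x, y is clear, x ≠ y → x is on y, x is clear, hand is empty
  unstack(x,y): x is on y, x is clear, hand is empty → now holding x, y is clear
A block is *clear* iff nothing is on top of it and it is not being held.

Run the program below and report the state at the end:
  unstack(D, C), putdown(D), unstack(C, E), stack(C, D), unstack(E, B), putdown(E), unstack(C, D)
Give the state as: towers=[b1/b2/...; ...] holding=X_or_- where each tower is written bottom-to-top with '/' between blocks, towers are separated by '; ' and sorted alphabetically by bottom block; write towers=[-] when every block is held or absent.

step 1 (unstack(D, C)): towers=[A/B/E/C] holding=D
step 2 (putdown(D)): towers=[A/B/E/C; D] holding=-
step 3 (unstack(C, E)): towers=[A/B/E; D] holding=C
step 4 (stack(C, D)): towers=[A/B/E; D/C] holding=-
step 5 (unstack(E, B)): towers=[A/B; D/C] holding=E
step 6 (putdown(E)): towers=[A/B; D/C; E] holding=-
step 7 (unstack(C, D)): towers=[A/B; D; E] holding=C

towers=[A/B; D; E] holding=C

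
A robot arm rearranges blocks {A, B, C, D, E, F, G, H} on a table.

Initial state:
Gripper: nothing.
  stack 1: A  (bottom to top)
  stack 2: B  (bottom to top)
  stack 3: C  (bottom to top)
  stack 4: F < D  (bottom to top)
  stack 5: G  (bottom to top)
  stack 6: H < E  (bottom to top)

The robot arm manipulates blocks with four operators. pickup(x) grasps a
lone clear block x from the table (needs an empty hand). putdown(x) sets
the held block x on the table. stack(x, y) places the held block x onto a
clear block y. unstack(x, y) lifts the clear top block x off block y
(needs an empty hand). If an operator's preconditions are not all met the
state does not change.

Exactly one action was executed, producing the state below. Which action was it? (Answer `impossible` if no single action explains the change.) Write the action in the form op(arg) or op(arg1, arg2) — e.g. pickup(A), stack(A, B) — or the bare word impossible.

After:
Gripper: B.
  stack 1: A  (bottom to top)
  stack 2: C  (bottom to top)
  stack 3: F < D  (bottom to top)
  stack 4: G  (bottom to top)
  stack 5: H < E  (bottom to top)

pickup(B)

target: towers=[A; C; F/D; G; H/E] holding=B
         pickup(G) → towers=[A; B; C; F/D; H/E] holding=G
         pickup(A) → towers=[B; C; F/D; G; H/E] holding=A
     unstack(E, H) → towers=[A; B; C; F/D; G; H] holding=E
         pickup(B) → towers=[A; C; F/D; G; H/E] holding=B  ← match
     unstack(D, F) → towers=[A; B; C; F; G; H/E] holding=D
         pickup(C) → towers=[A; B; F/D; G; H/E] holding=C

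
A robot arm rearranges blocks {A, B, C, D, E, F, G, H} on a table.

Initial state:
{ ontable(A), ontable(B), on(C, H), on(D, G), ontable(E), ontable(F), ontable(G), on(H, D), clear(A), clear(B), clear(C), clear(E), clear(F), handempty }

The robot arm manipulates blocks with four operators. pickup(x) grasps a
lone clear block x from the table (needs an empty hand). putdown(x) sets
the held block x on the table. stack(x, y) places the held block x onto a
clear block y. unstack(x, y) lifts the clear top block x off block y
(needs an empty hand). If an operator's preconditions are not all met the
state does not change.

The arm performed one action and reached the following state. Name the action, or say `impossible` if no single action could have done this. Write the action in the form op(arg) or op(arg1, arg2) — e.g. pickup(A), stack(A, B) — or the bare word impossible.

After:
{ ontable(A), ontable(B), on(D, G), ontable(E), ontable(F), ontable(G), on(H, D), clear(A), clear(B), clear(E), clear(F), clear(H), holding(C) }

target: towers=[A; B; E; F; G/D/H] holding=C
         pickup(A) → towers=[B; E; F; G/D/H/C] holding=A
         pickup(E) → towers=[A; B; F; G/D/H/C] holding=E
         pickup(B) → towers=[A; E; F; G/D/H/C] holding=B
         pickup(F) → towers=[A; B; E; G/D/H/C] holding=F
     unstack(C, H) → towers=[A; B; E; F; G/D/H] holding=C  ← match

unstack(C, H)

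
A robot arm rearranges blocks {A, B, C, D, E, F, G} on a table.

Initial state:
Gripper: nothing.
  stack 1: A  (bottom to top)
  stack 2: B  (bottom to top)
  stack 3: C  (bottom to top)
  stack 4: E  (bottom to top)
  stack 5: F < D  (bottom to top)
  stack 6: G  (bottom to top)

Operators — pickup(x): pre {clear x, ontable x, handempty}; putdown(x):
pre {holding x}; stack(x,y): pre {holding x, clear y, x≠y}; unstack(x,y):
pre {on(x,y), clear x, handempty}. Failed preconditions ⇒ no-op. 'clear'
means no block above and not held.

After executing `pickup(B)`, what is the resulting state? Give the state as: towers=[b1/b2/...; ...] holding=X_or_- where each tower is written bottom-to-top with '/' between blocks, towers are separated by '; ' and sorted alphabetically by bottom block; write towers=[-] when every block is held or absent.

before: towers=[A; B; C; E; F/D; G] holding=-
pre[pickup(B)]: clear(B) ✓, ontable(B) ✓, handempty ✓
all met → apply pickup(B)
after:  towers=[A; C; E; F/D; G] holding=B

towers=[A; C; E; F/D; G] holding=B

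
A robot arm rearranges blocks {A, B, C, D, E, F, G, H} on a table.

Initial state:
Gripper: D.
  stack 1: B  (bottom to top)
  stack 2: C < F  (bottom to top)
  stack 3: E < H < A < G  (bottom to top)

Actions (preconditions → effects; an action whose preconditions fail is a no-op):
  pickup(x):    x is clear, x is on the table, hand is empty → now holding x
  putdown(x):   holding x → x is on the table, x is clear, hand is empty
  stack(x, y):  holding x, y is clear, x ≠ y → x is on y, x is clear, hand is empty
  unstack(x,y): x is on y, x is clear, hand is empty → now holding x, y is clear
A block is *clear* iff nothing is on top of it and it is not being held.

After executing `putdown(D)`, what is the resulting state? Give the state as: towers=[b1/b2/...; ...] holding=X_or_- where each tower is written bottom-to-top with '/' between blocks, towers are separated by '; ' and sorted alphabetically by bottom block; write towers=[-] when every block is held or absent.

before: towers=[B; C/F; E/H/A/G] holding=D
pre[putdown(D)]: holding(D) yes
all met → apply putdown(D)
after:  towers=[B; C/F; D; E/H/A/G] holding=-

towers=[B; C/F; D; E/H/A/G] holding=-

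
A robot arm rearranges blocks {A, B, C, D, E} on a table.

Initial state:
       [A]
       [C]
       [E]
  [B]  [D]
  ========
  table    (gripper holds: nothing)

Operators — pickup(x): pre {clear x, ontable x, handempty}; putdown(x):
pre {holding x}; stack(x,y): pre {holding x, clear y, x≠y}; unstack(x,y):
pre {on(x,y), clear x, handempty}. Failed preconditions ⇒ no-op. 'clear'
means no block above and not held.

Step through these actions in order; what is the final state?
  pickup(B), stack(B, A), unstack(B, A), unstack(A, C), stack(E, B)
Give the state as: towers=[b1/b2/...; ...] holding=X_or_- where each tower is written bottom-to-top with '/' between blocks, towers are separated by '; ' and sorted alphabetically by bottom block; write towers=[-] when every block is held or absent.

towers=[D/E/C/A] holding=B

step 1 (pickup(B)): towers=[D/E/C/A] holding=B
step 2 (stack(B, A)): towers=[D/E/C/A/B] holding=-
step 3 (unstack(B, A)): towers=[D/E/C/A] holding=B
step 4 (unstack(A, C)) [no-op]: towers=[D/E/C/A] holding=B
step 5 (stack(E, B)) [no-op]: towers=[D/E/C/A] holding=B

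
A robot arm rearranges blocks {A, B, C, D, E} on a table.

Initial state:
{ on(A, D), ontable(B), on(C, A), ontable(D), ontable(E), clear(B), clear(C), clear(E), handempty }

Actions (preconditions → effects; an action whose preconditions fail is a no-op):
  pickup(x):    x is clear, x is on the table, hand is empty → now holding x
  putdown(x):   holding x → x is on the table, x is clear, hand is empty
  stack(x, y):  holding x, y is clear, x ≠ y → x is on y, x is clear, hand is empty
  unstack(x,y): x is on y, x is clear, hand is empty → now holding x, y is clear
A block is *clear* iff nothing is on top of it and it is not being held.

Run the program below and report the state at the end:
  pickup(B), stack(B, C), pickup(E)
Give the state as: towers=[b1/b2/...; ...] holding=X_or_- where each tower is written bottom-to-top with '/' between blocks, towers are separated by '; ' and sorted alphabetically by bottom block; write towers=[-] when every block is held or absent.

towers=[D/A/C/B] holding=E

step 1 (pickup(B)): towers=[D/A/C; E] holding=B
step 2 (stack(B, C)): towers=[D/A/C/B; E] holding=-
step 3 (pickup(E)): towers=[D/A/C/B] holding=E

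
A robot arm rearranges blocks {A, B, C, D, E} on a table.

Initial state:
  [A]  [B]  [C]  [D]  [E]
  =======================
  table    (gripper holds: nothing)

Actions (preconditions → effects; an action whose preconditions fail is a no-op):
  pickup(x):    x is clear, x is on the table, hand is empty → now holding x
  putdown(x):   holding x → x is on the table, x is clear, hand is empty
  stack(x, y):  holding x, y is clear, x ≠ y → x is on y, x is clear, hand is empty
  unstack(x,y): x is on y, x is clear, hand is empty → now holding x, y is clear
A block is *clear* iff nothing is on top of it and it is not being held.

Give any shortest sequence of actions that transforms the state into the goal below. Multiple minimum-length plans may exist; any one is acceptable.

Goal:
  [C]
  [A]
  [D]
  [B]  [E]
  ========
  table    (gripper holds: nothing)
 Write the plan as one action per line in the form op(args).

step 1 (pickup(D)): towers=[A; B; C; E] holding=D
step 2 (stack(D, B)): towers=[A; B/D; C; E] holding=-
step 3 (pickup(A)): towers=[B/D; C; E] holding=A
step 4 (stack(A, D)): towers=[B/D/A; C; E] holding=-
step 5 (pickup(C)): towers=[B/D/A; E] holding=C
step 6 (stack(C, A)): towers=[B/D/A/C; E] holding=-
goal check: towers=[B/D/A/C; E] holding=- — reached (length 6, optimal by BFS)

pickup(D)
stack(D, B)
pickup(A)
stack(A, D)
pickup(C)
stack(C, A)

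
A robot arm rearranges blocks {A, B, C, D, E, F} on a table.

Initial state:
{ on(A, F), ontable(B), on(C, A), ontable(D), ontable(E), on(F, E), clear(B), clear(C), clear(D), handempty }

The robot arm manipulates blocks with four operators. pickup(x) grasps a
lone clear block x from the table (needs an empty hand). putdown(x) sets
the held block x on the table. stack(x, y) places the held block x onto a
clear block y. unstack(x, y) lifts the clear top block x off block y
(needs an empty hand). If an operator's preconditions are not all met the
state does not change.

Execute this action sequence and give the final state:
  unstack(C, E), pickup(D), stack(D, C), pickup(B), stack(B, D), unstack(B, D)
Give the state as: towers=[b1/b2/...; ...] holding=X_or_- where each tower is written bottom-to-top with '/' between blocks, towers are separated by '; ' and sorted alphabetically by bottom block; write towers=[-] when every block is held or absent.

step 1 (unstack(C, E)) [no-op]: towers=[B; D; E/F/A/C] holding=-
step 2 (pickup(D)): towers=[B; E/F/A/C] holding=D
step 3 (stack(D, C)): towers=[B; E/F/A/C/D] holding=-
step 4 (pickup(B)): towers=[E/F/A/C/D] holding=B
step 5 (stack(B, D)): towers=[E/F/A/C/D/B] holding=-
step 6 (unstack(B, D)): towers=[E/F/A/C/D] holding=B

towers=[E/F/A/C/D] holding=B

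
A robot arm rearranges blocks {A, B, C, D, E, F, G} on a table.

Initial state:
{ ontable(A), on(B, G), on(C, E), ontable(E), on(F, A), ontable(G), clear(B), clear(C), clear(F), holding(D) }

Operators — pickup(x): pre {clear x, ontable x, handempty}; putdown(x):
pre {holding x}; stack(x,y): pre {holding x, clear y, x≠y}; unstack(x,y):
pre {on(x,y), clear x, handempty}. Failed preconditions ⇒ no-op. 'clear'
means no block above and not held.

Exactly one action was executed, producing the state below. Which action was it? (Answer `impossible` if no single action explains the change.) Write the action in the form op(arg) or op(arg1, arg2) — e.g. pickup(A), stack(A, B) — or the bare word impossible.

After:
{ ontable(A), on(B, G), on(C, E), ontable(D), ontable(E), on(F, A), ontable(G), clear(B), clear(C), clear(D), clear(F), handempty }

putdown(D)

target: towers=[A/F; D; E/C; G/B] holding=-
        putdown(D) → towers=[A/F; D; E/C; G/B] holding=-  ← match
       stack(D, B) → towers=[A/F; E/C; G/B/D] holding=-
       stack(D, F) → towers=[A/F/D; E/C; G/B] holding=-
       stack(D, C) → towers=[A/F; E/C/D; G/B] holding=-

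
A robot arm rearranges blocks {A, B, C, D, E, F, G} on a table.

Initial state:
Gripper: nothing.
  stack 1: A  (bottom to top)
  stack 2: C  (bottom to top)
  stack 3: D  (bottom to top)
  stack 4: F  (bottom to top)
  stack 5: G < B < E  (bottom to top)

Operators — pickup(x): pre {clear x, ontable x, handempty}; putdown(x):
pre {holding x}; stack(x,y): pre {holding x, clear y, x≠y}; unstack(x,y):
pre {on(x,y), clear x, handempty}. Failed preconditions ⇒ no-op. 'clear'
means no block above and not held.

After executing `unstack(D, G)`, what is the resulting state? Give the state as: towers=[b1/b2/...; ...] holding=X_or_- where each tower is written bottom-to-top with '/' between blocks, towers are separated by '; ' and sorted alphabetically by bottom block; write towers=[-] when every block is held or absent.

before: towers=[A; C; D; F; G/B/E] holding=-
pre[unstack(D, G)]: on(D,G) ✗, clear(D) ✓, handempty ✓
on(D,G) unmet → unstack(D, G) is a no-op
after:  towers=[A; C; D; F; G/B/E] holding=-

towers=[A; C; D; F; G/B/E] holding=-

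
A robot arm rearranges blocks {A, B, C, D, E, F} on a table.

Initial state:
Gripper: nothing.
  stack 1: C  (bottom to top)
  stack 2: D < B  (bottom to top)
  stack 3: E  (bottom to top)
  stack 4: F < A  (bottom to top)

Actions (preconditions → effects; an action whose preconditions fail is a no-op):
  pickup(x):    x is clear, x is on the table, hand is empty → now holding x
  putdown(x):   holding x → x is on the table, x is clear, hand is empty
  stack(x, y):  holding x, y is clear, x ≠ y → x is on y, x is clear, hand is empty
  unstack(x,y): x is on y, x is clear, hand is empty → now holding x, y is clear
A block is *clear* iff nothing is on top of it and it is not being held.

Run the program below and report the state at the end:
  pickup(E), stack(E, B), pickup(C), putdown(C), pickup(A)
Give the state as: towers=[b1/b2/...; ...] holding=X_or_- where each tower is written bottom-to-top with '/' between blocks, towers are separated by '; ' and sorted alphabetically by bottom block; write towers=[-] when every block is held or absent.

step 1 (pickup(E)): towers=[C; D/B; F/A] holding=E
step 2 (stack(E, B)): towers=[C; D/B/E; F/A] holding=-
step 3 (pickup(C)): towers=[D/B/E; F/A] holding=C
step 4 (putdown(C)): towers=[C; D/B/E; F/A] holding=-
step 5 (pickup(A)) [no-op]: towers=[C; D/B/E; F/A] holding=-

towers=[C; D/B/E; F/A] holding=-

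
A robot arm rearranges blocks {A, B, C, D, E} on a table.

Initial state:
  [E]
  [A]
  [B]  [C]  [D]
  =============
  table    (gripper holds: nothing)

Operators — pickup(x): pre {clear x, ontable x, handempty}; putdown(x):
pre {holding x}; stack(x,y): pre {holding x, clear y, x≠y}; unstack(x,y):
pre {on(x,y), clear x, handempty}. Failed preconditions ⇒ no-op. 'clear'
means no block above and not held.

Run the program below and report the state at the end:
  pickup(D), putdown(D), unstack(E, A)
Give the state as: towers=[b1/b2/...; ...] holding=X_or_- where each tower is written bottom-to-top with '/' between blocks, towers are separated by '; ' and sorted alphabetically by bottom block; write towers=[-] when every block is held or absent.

towers=[B/A; C; D] holding=E

step 1 (pickup(D)): towers=[B/A/E; C] holding=D
step 2 (putdown(D)): towers=[B/A/E; C; D] holding=-
step 3 (unstack(E, A)): towers=[B/A; C; D] holding=E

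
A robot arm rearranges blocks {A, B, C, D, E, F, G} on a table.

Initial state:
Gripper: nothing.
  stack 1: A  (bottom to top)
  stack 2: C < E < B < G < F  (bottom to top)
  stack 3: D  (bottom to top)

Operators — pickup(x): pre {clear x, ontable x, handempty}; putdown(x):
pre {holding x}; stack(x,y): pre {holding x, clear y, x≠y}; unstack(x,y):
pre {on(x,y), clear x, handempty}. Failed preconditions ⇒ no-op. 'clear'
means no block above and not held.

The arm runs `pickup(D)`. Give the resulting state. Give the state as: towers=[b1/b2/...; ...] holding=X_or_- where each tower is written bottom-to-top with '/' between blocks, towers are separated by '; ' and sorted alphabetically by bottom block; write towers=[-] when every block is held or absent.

towers=[A; C/E/B/G/F] holding=D

before: towers=[A; C/E/B/G/F; D] holding=-
pre[pickup(D)]: clear(D) yes, ontable(D) yes, handempty yes
all met → apply pickup(D)
after:  towers=[A; C/E/B/G/F] holding=D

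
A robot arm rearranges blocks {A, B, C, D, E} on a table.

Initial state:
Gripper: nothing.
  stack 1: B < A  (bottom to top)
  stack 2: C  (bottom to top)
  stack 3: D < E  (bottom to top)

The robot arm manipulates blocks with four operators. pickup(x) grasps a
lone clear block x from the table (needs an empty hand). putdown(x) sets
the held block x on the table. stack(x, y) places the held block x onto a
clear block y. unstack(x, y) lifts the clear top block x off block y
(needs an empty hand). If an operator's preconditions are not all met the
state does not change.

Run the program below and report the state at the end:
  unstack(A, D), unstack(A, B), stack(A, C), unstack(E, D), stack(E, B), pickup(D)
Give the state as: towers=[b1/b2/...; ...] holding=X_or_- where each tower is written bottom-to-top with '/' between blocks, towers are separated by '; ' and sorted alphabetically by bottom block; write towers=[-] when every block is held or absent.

step 1 (unstack(A, D)) [no-op]: towers=[B/A; C; D/E] holding=-
step 2 (unstack(A, B)): towers=[B; C; D/E] holding=A
step 3 (stack(A, C)): towers=[B; C/A; D/E] holding=-
step 4 (unstack(E, D)): towers=[B; C/A; D] holding=E
step 5 (stack(E, B)): towers=[B/E; C/A; D] holding=-
step 6 (pickup(D)): towers=[B/E; C/A] holding=D

towers=[B/E; C/A] holding=D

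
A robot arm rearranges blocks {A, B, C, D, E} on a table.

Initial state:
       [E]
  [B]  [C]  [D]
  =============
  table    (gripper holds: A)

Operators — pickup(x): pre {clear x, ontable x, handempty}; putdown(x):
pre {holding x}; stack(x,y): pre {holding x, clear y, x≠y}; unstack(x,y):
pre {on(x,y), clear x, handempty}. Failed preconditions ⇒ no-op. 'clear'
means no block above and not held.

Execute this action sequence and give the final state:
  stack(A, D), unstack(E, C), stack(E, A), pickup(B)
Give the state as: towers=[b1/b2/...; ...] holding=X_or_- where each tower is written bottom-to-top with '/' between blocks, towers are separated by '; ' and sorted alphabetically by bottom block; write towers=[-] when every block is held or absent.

towers=[C; D/A/E] holding=B

step 1 (stack(A, D)): towers=[B; C/E; D/A] holding=-
step 2 (unstack(E, C)): towers=[B; C; D/A] holding=E
step 3 (stack(E, A)): towers=[B; C; D/A/E] holding=-
step 4 (pickup(B)): towers=[C; D/A/E] holding=B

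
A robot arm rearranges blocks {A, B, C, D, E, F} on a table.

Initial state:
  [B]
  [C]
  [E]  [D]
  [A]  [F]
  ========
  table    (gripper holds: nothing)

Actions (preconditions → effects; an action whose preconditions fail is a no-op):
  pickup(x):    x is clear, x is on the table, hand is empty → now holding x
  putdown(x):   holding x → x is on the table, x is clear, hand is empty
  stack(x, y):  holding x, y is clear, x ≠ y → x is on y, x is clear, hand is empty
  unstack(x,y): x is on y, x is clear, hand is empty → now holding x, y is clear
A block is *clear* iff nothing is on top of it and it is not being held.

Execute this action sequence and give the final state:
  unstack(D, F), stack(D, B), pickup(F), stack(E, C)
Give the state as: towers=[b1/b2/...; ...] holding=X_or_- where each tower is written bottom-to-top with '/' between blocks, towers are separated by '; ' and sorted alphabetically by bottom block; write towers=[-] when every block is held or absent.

step 1 (unstack(D, F)): towers=[A/E/C/B; F] holding=D
step 2 (stack(D, B)): towers=[A/E/C/B/D; F] holding=-
step 3 (pickup(F)): towers=[A/E/C/B/D] holding=F
step 4 (stack(E, C)) [no-op]: towers=[A/E/C/B/D] holding=F

towers=[A/E/C/B/D] holding=F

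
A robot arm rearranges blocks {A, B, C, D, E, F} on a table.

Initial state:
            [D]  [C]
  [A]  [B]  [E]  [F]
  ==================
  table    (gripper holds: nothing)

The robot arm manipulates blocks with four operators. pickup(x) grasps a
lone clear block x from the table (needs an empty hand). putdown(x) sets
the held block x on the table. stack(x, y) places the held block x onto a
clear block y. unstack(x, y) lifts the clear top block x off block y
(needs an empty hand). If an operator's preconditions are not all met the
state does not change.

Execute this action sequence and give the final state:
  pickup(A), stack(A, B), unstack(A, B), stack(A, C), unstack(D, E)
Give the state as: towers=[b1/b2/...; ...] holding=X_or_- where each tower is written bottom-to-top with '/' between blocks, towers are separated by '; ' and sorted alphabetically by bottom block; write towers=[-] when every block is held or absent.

towers=[B; E; F/C/A] holding=D

step 1 (pickup(A)): towers=[B; E/D; F/C] holding=A
step 2 (stack(A, B)): towers=[B/A; E/D; F/C] holding=-
step 3 (unstack(A, B)): towers=[B; E/D; F/C] holding=A
step 4 (stack(A, C)): towers=[B; E/D; F/C/A] holding=-
step 5 (unstack(D, E)): towers=[B; E; F/C/A] holding=D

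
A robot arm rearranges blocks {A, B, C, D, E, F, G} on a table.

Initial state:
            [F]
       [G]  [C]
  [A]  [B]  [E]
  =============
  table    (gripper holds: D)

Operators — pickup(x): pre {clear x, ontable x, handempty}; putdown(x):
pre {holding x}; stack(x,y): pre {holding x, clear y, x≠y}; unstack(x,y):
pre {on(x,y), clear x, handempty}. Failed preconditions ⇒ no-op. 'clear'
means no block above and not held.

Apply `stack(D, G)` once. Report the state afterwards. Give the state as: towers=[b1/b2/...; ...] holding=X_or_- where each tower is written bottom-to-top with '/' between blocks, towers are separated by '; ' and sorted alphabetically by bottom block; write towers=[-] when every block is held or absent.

towers=[A; B/G/D; E/C/F] holding=-

before: towers=[A; B/G; E/C/F] holding=D
pre[stack(D, G)]: holding(D) ✓, clear(G) ✓, D≠G ✓
all met → apply stack(D, G)
after:  towers=[A; B/G/D; E/C/F] holding=-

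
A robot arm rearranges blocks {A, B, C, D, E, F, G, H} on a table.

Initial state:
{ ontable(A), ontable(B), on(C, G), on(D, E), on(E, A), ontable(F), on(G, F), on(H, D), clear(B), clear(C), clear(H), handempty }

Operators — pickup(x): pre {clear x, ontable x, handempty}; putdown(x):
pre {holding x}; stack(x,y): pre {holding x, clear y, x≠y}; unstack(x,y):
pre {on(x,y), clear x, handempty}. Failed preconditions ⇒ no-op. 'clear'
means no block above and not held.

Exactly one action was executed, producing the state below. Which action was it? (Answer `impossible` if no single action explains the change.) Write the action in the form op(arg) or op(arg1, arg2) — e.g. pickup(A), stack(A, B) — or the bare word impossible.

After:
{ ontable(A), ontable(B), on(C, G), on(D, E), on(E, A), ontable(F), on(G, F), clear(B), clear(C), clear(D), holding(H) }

target: towers=[A/E/D; B; F/G/C] holding=H
     unstack(H, D) → towers=[A/E/D; B; F/G/C] holding=H  ← match
         pickup(B) → towers=[A/E/D/H; F/G/C] holding=B
     unstack(C, G) → towers=[A/E/D/H; B; F/G] holding=C

unstack(H, D)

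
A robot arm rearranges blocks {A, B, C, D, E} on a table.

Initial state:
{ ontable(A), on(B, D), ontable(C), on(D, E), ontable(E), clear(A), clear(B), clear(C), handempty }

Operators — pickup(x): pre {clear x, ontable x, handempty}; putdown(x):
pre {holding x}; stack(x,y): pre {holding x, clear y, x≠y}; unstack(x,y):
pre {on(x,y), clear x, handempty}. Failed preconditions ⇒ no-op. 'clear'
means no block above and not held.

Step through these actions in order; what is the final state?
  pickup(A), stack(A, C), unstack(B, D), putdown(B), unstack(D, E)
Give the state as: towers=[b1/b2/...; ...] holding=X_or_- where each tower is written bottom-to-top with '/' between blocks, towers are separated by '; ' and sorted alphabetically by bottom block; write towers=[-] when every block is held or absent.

towers=[B; C/A; E] holding=D

step 1 (pickup(A)): towers=[C; E/D/B] holding=A
step 2 (stack(A, C)): towers=[C/A; E/D/B] holding=-
step 3 (unstack(B, D)): towers=[C/A; E/D] holding=B
step 4 (putdown(B)): towers=[B; C/A; E/D] holding=-
step 5 (unstack(D, E)): towers=[B; C/A; E] holding=D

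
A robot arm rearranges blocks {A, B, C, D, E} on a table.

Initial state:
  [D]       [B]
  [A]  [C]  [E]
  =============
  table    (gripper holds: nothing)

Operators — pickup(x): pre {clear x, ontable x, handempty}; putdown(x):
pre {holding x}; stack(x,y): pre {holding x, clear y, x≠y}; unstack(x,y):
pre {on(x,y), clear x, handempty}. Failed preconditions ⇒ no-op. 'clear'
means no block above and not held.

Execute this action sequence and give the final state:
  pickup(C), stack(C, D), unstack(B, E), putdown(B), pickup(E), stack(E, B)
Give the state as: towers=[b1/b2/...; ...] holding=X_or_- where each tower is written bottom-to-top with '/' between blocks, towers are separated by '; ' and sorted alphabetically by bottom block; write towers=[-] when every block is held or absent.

step 1 (pickup(C)): towers=[A/D; E/B] holding=C
step 2 (stack(C, D)): towers=[A/D/C; E/B] holding=-
step 3 (unstack(B, E)): towers=[A/D/C; E] holding=B
step 4 (putdown(B)): towers=[A/D/C; B; E] holding=-
step 5 (pickup(E)): towers=[A/D/C; B] holding=E
step 6 (stack(E, B)): towers=[A/D/C; B/E] holding=-

towers=[A/D/C; B/E] holding=-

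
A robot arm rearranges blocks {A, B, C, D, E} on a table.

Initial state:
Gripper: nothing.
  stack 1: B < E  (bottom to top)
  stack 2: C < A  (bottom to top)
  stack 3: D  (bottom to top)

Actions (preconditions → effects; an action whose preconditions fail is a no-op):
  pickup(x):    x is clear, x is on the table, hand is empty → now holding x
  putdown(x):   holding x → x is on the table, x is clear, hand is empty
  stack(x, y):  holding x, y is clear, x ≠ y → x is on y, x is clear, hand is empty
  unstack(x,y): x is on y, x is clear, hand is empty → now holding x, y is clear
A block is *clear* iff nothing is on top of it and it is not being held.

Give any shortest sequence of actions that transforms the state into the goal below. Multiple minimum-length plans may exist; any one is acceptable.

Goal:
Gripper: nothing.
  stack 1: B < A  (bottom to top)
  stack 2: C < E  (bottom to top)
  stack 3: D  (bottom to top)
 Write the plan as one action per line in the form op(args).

step 1 (unstack(A, C)): towers=[B/E; C; D] holding=A
step 2 (putdown(A)): towers=[A; B/E; C; D] holding=-
step 3 (unstack(E, B)): towers=[A; B; C; D] holding=E
step 4 (stack(E, C)): towers=[A; B; C/E; D] holding=-
step 5 (pickup(A)): towers=[B; C/E; D] holding=A
step 6 (stack(A, B)): towers=[B/A; C/E; D] holding=-
goal check: towers=[B/A; C/E; D] holding=- — reached (length 6, optimal by BFS)

unstack(A, C)
putdown(A)
unstack(E, B)
stack(E, C)
pickup(A)
stack(A, B)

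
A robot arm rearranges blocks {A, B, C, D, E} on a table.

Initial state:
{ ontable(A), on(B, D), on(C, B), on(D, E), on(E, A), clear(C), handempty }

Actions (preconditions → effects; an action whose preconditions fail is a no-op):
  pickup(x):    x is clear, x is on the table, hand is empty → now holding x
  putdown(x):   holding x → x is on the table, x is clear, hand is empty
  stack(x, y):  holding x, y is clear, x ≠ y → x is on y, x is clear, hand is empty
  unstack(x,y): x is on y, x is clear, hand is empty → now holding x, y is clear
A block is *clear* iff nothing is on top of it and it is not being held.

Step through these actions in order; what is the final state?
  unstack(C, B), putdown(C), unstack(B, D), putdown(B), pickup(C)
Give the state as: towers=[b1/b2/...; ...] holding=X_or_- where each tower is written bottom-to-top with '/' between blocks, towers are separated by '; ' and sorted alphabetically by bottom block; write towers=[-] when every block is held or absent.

step 1 (unstack(C, B)): towers=[A/E/D/B] holding=C
step 2 (putdown(C)): towers=[A/E/D/B; C] holding=-
step 3 (unstack(B, D)): towers=[A/E/D; C] holding=B
step 4 (putdown(B)): towers=[A/E/D; B; C] holding=-
step 5 (pickup(C)): towers=[A/E/D; B] holding=C

towers=[A/E/D; B] holding=C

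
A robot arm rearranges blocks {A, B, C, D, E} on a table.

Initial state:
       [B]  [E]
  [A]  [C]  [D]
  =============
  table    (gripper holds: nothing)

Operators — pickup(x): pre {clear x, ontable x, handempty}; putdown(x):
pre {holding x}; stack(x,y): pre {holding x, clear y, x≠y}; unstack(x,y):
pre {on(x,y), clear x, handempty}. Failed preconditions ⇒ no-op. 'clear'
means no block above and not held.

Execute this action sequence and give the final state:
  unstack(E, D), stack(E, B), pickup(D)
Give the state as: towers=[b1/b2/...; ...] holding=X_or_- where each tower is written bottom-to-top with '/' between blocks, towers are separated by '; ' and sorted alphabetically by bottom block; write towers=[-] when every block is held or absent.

step 1 (unstack(E, D)): towers=[A; C/B; D] holding=E
step 2 (stack(E, B)): towers=[A; C/B/E; D] holding=-
step 3 (pickup(D)): towers=[A; C/B/E] holding=D

towers=[A; C/B/E] holding=D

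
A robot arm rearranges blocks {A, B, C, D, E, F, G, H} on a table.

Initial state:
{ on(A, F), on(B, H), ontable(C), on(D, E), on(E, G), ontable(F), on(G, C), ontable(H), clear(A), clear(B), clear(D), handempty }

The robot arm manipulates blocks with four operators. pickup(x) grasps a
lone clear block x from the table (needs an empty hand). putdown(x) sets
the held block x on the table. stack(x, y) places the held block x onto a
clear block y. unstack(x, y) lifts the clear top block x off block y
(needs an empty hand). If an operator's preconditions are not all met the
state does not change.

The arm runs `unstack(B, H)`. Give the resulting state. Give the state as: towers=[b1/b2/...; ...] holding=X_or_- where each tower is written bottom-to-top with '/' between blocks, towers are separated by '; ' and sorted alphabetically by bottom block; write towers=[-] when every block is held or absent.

towers=[C/G/E/D; F/A; H] holding=B

before: towers=[C/G/E/D; F/A; H/B] holding=-
pre[unstack(B, H)]: on(B,H) yes, clear(B) yes, handempty yes
all met → apply unstack(B, H)
after:  towers=[C/G/E/D; F/A; H] holding=B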